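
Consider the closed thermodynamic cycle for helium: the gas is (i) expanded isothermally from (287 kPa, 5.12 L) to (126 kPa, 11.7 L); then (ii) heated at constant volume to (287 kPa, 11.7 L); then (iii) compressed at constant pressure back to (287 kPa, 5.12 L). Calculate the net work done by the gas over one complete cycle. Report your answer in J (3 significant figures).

W_net ≈ -674 J

Leg (i): W = PᵢVᵢ ln(V_f/Vᵢ) = (1469) ln(11.7/5.12) = 1214 J.
Leg (ii): W = 0.
Leg (iii): W = PΔV = (287)(5.12 − 11.7) = -1888 J.
W_net = 1214 − 1888 = -674.1 J.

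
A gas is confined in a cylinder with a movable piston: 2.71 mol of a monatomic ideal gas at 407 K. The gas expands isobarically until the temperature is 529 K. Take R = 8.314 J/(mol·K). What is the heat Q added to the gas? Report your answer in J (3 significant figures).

Isobaric: W = nRΔT = (2.71)(8.314)(122) = 2749 J.
ΔU = nCᵥΔT with Cᵥ = 3R/2: ΔU = (2.71)(12.47)(122) = 4123 J.
Q = ΔU + W = 4123 + 2749 = 6872 J.

Q ≈ 6870 J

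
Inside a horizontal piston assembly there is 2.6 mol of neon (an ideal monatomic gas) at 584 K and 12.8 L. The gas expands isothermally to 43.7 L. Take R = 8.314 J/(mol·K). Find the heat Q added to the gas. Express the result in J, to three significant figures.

Q ≈ 15500 J

Isothermal ⇒ ΔU = 0, so Q = W = nRT ln(V₂/V₁).
Q = (2.6)(8.314)(584) ln(43.7/12.8) = 12624 × 1.228 = 15501 J.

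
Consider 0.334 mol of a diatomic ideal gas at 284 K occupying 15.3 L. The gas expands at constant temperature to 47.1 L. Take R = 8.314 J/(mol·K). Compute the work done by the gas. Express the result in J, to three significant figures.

W ≈ 887 J

Isothermal: W = nRT ln(V₂/V₁).
W = (0.334)(8.314)(284) × ln(47.1/15.3)
  = 788.6 × 1.124
W_by_gas = 886.8 J.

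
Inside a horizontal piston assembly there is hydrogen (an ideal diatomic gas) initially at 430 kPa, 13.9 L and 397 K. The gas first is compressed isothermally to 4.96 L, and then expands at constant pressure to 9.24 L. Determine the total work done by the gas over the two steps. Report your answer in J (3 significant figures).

W_total ≈ -1000 J

Step 1 (isothermal): W = P₁V₁ ln(V₂/V₁) = (5977) ln(4.96/13.9) = -6159 J.
After step 1: P = 1205 kPa, V = 4.96 L, T = 397 K.
Step 2 (isobaric): W = PΔV = (1205 kPa)(9.24 − 4.96 L) = 5158 J.
W_total = -6159 + 5158 = -1002 J.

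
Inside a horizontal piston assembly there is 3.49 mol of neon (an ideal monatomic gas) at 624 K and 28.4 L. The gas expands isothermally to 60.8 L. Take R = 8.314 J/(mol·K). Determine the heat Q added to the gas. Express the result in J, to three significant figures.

Isothermal ⇒ ΔU = 0, so Q = W = nRT ln(V₂/V₁).
Q = (3.49)(8.314)(624) ln(60.8/28.4) = 18106 × 0.7612 = 13782 J.

Q ≈ 13800 J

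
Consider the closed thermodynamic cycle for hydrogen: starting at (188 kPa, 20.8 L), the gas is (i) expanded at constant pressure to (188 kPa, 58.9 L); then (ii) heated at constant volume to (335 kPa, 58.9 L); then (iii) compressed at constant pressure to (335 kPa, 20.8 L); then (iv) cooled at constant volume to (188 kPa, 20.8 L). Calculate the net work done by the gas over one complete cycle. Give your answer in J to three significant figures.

W_net ≈ -5600 J

Constant-volume legs do no work.
W(i) = (188)(58.9 − 20.8) = 7163 J; W(iii) = (335)(20.8 − 58.9) = -12763 J.
W_net = 7163 − 12763 = -5601 J (the counter-clockwise enclosed area).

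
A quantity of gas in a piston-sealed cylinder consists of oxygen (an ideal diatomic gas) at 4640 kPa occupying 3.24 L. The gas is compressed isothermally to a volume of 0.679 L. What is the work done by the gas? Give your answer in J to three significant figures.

W ≈ -23500 J

Isothermal: W = nRT ln(V₂/V₁) = P₁V₁ ln(V₂/V₁).
P₁V₁ = (4640 kPa)(3.24 L) = 15034 J.
W = 15034 × ln(0.679/3.24) = 15034 × -1.563
W_by_gas = -23493 J.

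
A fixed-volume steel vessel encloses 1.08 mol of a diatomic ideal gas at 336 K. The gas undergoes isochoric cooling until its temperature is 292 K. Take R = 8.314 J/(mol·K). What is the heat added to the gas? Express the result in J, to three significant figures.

Q ≈ -988 J

Constant volume ⇒ W = 0, so Q = ΔU = nCᵥΔT with Cᵥ = 5R/2 = 20.79 J/(mol·K).
ΔU = (1.08)(20.79)(292 − 336) = -987.7 J.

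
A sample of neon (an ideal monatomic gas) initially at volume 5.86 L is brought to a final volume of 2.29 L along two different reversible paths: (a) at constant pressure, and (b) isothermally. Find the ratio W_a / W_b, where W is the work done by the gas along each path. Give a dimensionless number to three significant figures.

Path (a) isobaric: W = P₁(V₂ − V₁) → W_a/(P₁V₁) = -0.6092.
Path (b) isothermal: W = P₁V₁ ln(V₂/V₁) → W_b/(P₁V₁) = -0.9396.
W_a / W_b = -0.6092 / -0.9396 = 0.6484.

W_a / W_b ≈ 0.648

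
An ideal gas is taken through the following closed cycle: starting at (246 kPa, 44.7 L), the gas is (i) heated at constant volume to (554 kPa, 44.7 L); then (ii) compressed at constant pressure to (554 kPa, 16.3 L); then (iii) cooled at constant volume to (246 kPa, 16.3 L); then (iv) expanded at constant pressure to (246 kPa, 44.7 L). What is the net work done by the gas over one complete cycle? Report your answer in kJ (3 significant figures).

Constant-volume legs do no work.
W(ii) = (554)(16.3 − 44.7) = -15734 J; W(iv) = (246)(44.7 − 16.3) = 6986 J.
W_net = -15734 + 6986 = -8747 J (the counter-clockwise enclosed area).

W_net ≈ -8.75 kJ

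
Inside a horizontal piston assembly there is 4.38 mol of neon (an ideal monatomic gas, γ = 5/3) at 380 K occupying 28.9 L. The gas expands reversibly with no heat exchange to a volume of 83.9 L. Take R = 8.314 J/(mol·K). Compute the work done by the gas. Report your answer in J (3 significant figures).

Adiabatic: TV^(γ−1) = const with γ = 5/3.
T₂ = T₁ (V₁/V₂)^(γ−1) = 380 × (28.9/83.9)^0.667 = 380 × 0.4914 = 186.7 K.
W_by = nCᵥ(T₁ − T₂) = (4.38)(12.47)(380 − 186.7) = 10557 J.

W ≈ 10600 J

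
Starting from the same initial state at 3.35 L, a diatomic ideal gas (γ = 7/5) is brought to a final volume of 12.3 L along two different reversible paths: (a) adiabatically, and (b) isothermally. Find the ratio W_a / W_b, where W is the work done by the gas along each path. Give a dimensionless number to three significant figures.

Path (a) adiabatic: W = P₁V₁(1 − (V₁/V₂)^(γ−1))/(γ−1) → W_a/(P₁V₁) = 1.014.
Path (b) isothermal: W = P₁V₁ ln(V₂/V₁) → W_b/(P₁V₁) = 1.301.
W_a / W_b = 1.014 / 1.301 = 0.7797.

W_a / W_b ≈ 0.780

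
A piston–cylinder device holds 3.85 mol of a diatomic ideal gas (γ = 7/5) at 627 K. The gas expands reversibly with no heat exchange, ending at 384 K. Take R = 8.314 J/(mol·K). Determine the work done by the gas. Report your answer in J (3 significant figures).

W ≈ 19400 J

Adiabatic ⇒ Q = 0, so W_by = −ΔU = nCᵥ(T₁ − T₂).
Cᵥ = 5R/2 = 20.79 J/(mol·K).
W = (3.85)(20.79)(627 − 384) = 19445 J.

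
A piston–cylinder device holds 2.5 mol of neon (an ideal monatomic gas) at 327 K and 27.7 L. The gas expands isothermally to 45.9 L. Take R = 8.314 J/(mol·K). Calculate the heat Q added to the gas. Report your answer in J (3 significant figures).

Q ≈ 3430 J

Isothermal ⇒ ΔU = 0, so Q = W = nRT ln(V₂/V₁).
Q = (2.5)(8.314)(327) ln(45.9/27.7) = 6797 × 0.505 = 3433 J.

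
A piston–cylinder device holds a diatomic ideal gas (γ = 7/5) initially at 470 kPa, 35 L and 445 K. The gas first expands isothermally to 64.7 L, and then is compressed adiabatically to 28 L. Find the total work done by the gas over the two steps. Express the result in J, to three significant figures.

Step 1 (isothermal): W = P₁V₁ ln(V₂/V₁) = (16450) ln(64.7/35) = 10107 J.
After step 1: P = 254.3 kPa, V = 64.7 L, T = 445 K.
Step 2 (adiabatic): W = (P₁V₁ − P₂V₂)/(γ−1) = (16450 − 22997)/0.4 = -16367 J.
W_total = 10107 − 16367 = -6260 J.

W_total ≈ -6260 J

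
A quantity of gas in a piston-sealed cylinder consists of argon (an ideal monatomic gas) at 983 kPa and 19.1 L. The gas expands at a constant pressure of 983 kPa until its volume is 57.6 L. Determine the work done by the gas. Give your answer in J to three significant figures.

W ≈ 37800 J

Isobaric: W = P ΔV.
W = (983 kPa)(57.6 − 19.1 L) = (983)(38.5) = 37846 J.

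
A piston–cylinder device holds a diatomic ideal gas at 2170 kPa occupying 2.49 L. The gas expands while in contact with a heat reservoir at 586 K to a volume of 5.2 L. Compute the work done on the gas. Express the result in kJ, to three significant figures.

Isothermal: W = nRT ln(V₂/V₁) = P₁V₁ ln(V₂/V₁).
P₁V₁ = (2170 kPa)(2.49 L) = 5403 J.
W = 5403 × ln(5.2/2.49) = 5403 × 0.7364
W_by_gas = 3979 J; work on gas = −W_by = -3979 J.

W ≈ -3.98 kJ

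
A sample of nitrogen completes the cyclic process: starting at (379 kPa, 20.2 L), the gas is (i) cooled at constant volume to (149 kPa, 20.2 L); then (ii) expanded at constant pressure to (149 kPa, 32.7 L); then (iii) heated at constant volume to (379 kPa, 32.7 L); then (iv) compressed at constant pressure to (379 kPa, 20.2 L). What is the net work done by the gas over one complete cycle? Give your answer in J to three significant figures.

W_net ≈ -2880 J

Constant-volume legs do no work.
W(ii) = (149)(32.7 − 20.2) = 1863 J; W(iv) = (379)(20.2 − 32.7) = -4738 J.
W_net = 1863 − 4738 = -2875 J (the counter-clockwise enclosed area).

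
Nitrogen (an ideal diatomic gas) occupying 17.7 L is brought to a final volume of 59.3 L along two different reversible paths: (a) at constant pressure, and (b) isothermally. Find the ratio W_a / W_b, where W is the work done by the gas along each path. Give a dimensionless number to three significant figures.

W_a / W_b ≈ 1.94

Path (a) isobaric: W = P₁(V₂ − V₁) → W_a/(P₁V₁) = 2.35.
Path (b) isothermal: W = P₁V₁ ln(V₂/V₁) → W_b/(P₁V₁) = 1.209.
W_a / W_b = 2.35 / 1.209 = 1.944.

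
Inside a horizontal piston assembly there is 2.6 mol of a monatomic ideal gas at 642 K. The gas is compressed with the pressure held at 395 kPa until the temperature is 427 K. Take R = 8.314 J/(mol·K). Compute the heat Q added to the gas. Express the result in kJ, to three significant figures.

Q ≈ -11.6 kJ

Isobaric: W = nRΔT = (2.6)(8.314)(-215) = -4648 J.
ΔU = nCᵥΔT with Cᵥ = 3R/2: ΔU = (2.6)(12.47)(-215) = -6971 J.
Q = ΔU + W = -6971 − 4648 = -11619 J.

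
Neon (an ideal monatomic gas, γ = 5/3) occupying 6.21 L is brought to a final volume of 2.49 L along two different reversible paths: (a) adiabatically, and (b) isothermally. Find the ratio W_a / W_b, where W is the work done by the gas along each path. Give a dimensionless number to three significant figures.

W_a / W_b ≈ 1.38

Path (a) adiabatic: W = P₁V₁(1 − (V₁/V₂)^(γ−1))/(γ−1) → W_a/(P₁V₁) = -1.259.
Path (b) isothermal: W = P₁V₁ ln(V₂/V₁) → W_b/(P₁V₁) = -0.9139.
W_a / W_b = -1.259 / -0.9139 = 1.377.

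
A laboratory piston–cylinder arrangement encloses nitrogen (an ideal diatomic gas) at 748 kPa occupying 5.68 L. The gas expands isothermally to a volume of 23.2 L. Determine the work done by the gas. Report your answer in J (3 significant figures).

W ≈ 5980 J

Isothermal: W = nRT ln(V₂/V₁) = P₁V₁ ln(V₂/V₁).
P₁V₁ = (748 kPa)(5.68 L) = 4249 J.
W = 4249 × ln(23.2/5.68) = 4249 × 1.407
W_by_gas = 5979 J.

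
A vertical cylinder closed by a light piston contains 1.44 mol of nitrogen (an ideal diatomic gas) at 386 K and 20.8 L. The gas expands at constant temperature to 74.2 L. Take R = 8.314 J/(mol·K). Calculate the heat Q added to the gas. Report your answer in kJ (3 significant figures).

Q ≈ 5.88 kJ

Isothermal ⇒ ΔU = 0, so Q = W = nRT ln(V₂/V₁).
Q = (1.44)(8.314)(386) ln(74.2/20.8) = 4621 × 1.272 = 5877 J.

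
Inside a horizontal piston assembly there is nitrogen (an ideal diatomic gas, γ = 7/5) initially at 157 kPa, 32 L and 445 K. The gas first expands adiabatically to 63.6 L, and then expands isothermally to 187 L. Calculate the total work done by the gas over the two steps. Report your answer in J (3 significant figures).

Step 1 (adiabatic): W = (P₁V₁ − P₂V₂)/(γ−1) = (5024 − 3817)/0.4 = 3017 J.
After step 1: P = 60.02 kPa, V = 63.6 L, T = 338.1 K.
Step 2 (isothermal): W = P₁V₁ ln(V₂/V₁) = (3817) ln(187/63.6) = 4117 J.
W_total = 3017 + 4117 = 7134 J.

W_total ≈ 7130 J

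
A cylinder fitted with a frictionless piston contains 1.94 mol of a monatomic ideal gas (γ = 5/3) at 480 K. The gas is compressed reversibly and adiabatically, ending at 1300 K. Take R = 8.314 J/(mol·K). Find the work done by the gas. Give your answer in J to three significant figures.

W ≈ -19800 J

Adiabatic ⇒ Q = 0, so W_by = −ΔU = nCᵥ(T₁ − T₂).
Cᵥ = 3R/2 = 12.47 J/(mol·K).
W = (1.94)(12.47)(480 − 1300) = -19839 J.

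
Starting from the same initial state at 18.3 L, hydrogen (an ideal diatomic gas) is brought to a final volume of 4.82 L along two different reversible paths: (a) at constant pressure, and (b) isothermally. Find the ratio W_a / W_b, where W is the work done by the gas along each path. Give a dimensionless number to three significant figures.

W_a / W_b ≈ 0.552

Path (a) isobaric: W = P₁(V₂ − V₁) → W_a/(P₁V₁) = -0.7366.
Path (b) isothermal: W = P₁V₁ ln(V₂/V₁) → W_b/(P₁V₁) = -1.334.
W_a / W_b = -0.7366 / -1.334 = 0.5521.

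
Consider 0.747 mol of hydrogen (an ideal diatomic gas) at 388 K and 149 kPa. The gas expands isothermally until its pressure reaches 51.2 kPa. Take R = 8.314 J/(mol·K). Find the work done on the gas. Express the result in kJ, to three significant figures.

Isothermal process: W = nRT ln(V₂/V₁) = nRT ln(P₁/P₂).
W = (0.747)(8.314)(388) × ln(149/51.2)
  = 2410 × ln(2.91) = 2410 × 1.068
W_by_gas = 2574 J; work on gas = −W_by = -2574 J.

W ≈ -2.57 kJ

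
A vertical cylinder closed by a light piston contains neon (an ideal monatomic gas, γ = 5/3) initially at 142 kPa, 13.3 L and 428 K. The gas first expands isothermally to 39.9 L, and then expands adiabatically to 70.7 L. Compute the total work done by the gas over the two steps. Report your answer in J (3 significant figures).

Step 1 (isothermal): W = P₁V₁ ln(V₂/V₁) = (1889) ln(39.9/13.3) = 2075 J.
After step 1: P = 47.33 kPa, V = 39.9 L, T = 428 K.
Step 2 (adiabatic): W = (P₁V₁ − P₂V₂)/(γ−1) = (1889 − 1290)/0.667 = 898.3 J.
W_total = 2075 + 898.3 = 2973 J.

W_total ≈ 2970 J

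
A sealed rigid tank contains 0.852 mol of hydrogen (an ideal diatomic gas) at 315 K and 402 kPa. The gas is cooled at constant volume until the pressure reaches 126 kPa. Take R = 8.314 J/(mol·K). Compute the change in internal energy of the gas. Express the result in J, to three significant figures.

Constant volume ⇒ W = 0, so Q = ΔU = nCᵥΔT with Cᵥ = 5R/2 = 20.79 J/(mol·K).
At constant V, T₂/T₁ = P₂/P₁ ⇒ ΔT = T₁(P₂/P₁ − 1) = 315·(126/402 − 1) = -216.3 K.
ΔU = (0.852)(20.79)(-216.3) = -3830 J.

ΔU ≈ -3830 J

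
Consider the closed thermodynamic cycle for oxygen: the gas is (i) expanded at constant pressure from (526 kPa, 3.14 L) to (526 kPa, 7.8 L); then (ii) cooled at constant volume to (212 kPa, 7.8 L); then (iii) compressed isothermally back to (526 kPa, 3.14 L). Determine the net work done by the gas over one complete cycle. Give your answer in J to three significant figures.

W_net ≈ 947 J

Leg (i): W = PΔV = (526)(7.8 − 3.14) = 2451 J.
Leg (ii): W = 0.
Leg (iii): W = PᵢVᵢ ln(V_f/Vᵢ) = (1654) ln(3.14/7.8) = -1505 J.
W_net = 2451 − 1505 = 946.5 J.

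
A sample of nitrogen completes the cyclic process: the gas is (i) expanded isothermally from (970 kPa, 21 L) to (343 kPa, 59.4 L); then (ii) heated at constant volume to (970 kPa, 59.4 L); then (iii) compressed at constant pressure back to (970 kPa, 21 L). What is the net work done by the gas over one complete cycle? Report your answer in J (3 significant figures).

Leg (i): W = PᵢVᵢ ln(V_f/Vᵢ) = (20370) ln(59.4/21) = 21180 J.
Leg (ii): W = 0.
Leg (iii): W = PΔV = (970)(21 − 59.4) = -37248 J.
W_net = 21180 − 37248 = -16068 J.

W_net ≈ -16100 J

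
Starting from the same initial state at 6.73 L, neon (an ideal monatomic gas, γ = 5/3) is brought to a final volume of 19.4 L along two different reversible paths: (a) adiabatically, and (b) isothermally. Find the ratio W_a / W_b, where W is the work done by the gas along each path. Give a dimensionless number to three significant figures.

Path (a) adiabatic: W = P₁V₁(1 − (V₁/V₂)^(γ−1))/(γ−1) → W_a/(P₁V₁) = 0.7594.
Path (b) isothermal: W = P₁V₁ ln(V₂/V₁) → W_b/(P₁V₁) = 1.059.
W_a / W_b = 0.7594 / 1.059 = 0.7173.

W_a / W_b ≈ 0.717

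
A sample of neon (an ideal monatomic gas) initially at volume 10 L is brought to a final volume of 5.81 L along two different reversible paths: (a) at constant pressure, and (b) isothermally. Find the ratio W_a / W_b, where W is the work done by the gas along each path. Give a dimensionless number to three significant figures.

Path (a) isobaric: W = P₁(V₂ − V₁) → W_a/(P₁V₁) = -0.419.
Path (b) isothermal: W = P₁V₁ ln(V₂/V₁) → W_b/(P₁V₁) = -0.543.
W_a / W_b = -0.419 / -0.543 = 0.7716.

W_a / W_b ≈ 0.772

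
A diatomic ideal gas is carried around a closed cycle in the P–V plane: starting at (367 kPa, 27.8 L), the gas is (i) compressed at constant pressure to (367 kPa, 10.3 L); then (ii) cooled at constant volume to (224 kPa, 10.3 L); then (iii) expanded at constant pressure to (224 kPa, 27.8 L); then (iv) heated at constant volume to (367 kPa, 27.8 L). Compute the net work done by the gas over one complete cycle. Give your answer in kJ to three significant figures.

W_net ≈ -2.50 kJ

Constant-volume legs do no work.
W(i) = (367)(10.3 − 27.8) = -6422 J; W(iii) = (224)(27.8 − 10.3) = 3920 J.
W_net = -6422 + 3920 = -2502 J (the counter-clockwise enclosed area).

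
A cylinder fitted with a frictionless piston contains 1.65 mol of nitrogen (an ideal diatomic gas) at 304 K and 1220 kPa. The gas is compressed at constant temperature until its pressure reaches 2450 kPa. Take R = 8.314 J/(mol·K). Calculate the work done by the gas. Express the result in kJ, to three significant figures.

W ≈ -2.91 kJ

Isothermal process: W = nRT ln(V₂/V₁) = nRT ln(P₁/P₂).
W = (1.65)(8.314)(304) × ln(1220/2450)
  = 4170 × ln(0.498) = 4170 × -0.6972
W_by_gas = -2908 J.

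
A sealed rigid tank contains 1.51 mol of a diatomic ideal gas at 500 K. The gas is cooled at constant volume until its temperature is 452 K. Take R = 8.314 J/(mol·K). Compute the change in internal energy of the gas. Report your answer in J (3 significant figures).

Constant volume ⇒ W = 0, so Q = ΔU = nCᵥΔT with Cᵥ = 5R/2 = 20.79 J/(mol·K).
ΔU = (1.51)(20.79)(452 − 500) = -1506 J.

ΔU ≈ -1510 J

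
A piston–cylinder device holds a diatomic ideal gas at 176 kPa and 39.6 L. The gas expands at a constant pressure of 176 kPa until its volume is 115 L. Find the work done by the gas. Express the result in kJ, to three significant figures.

Isobaric: W = P ΔV.
W = (176 kPa)(115 − 39.6 L) = (176)(75.4) = 13270 J.

W ≈ 13.3 kJ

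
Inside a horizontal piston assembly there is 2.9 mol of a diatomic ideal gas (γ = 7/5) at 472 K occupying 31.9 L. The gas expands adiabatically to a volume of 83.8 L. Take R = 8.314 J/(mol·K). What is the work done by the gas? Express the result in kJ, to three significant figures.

Adiabatic: TV^(γ−1) = const with γ = 7/5.
T₂ = T₁ (V₁/V₂)^(γ−1) = 472 × (31.9/83.8)^0.4 = 472 × 0.6795 = 320.7 K.
W_by = nCᵥ(T₁ − T₂) = (2.9)(20.79)(472 − 320.7) = 9117 J.

W ≈ 9.12 kJ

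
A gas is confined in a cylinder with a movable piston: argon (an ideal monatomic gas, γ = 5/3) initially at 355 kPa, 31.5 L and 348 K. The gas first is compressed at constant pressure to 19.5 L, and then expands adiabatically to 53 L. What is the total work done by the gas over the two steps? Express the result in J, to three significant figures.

Step 1 (isobaric): W = PΔV = (355 kPa)(19.5 − 31.5 L) = -4260 J.
After step 1: P = 355 kPa, V = 19.5 L, T = 215.4 K.
Step 2 (adiabatic): W = (P₁V₁ − P₂V₂)/(γ−1) = (6922 − 3554)/0.667 = 5052 J.
W_total = -4260 + 5052 = 792.1 J.

W_total ≈ 792 J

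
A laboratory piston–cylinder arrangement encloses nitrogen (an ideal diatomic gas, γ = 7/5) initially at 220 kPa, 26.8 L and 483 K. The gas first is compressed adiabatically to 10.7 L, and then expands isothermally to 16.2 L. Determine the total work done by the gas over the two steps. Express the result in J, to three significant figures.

W_total ≈ -3010 J

Step 1 (adiabatic): W = (P₁V₁ − P₂V₂)/(γ−1) = (5896 − 8513)/0.4 = -6541 J.
After step 1: P = 795.6 kPa, V = 10.7 L, T = 697.3 K.
Step 2 (isothermal): W = P₁V₁ ln(V₂/V₁) = (8513) ln(16.2/10.7) = 3531 J.
W_total = -6541 + 3531 = -3011 J.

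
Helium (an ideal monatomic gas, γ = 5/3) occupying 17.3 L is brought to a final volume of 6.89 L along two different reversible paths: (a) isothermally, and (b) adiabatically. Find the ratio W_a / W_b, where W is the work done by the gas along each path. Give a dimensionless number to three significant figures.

W_a / W_b ≈ 0.724

Path (a) isothermal: W = P₁V₁ ln(V₂/V₁) → W_a/(P₁V₁) = -0.9206.
Path (b) adiabatic: W = P₁V₁(1 − (V₁/V₂)^(γ−1))/(γ−1) → W_b/(P₁V₁) = -1.271.
W_a / W_b = -0.9206 / -1.271 = 0.7243.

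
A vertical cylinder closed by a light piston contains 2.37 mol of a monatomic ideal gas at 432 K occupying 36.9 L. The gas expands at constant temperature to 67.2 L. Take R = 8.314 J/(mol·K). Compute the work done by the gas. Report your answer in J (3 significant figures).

W ≈ 5100 J

Isothermal: W = nRT ln(V₂/V₁).
W = (2.37)(8.314)(432) × ln(67.2/36.9)
  = 8512 × 0.5995
W_by_gas = 5103 J.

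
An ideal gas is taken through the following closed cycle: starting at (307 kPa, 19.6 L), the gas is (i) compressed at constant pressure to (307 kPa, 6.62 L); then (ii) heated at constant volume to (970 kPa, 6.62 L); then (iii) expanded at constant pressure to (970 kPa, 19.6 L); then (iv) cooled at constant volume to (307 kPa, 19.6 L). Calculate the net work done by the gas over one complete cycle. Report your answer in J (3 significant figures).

Constant-volume legs do no work.
W(i) = (307)(6.62 − 19.6) = -3985 J; W(iii) = (970)(19.6 − 6.62) = 12591 J.
W_net = -3985 + 12591 = 8606 J (the clockwise enclosed area).

W_net ≈ 8610 J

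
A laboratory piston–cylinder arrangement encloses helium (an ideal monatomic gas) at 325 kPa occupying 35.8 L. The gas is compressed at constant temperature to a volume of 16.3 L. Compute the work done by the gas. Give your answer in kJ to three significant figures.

Isothermal: W = nRT ln(V₂/V₁) = P₁V₁ ln(V₂/V₁).
P₁V₁ = (325 kPa)(35.8 L) = 11635 J.
W = 11635 × ln(16.3/35.8) = 11635 × -0.7868
W_by_gas = -9154 J.

W ≈ -9.15 kJ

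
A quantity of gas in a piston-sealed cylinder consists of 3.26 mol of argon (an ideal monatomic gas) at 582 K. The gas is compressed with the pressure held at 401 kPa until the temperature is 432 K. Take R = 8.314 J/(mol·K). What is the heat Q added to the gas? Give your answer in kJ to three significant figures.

Q ≈ -10.2 kJ

Isobaric: W = nRΔT = (3.26)(8.314)(-150) = -4066 J.
ΔU = nCᵥΔT with Cᵥ = 3R/2: ΔU = (3.26)(12.47)(-150) = -6098 J.
Q = ΔU + W = -6098 − 4066 = -10164 J.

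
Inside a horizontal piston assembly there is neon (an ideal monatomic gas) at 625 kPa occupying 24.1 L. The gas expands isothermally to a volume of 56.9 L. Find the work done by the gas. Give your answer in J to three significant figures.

Isothermal: W = nRT ln(V₂/V₁) = P₁V₁ ln(V₂/V₁).
P₁V₁ = (625 kPa)(24.1 L) = 15062 J.
W = 15062 × ln(56.9/24.1) = 15062 × 0.8591
W_by_gas = 12940 J.

W ≈ 12900 J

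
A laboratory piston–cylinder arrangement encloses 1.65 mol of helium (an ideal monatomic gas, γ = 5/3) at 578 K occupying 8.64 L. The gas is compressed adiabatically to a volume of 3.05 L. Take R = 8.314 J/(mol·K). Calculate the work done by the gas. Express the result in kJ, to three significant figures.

W ≈ -11.9 kJ

Adiabatic: TV^(γ−1) = const with γ = 5/3.
T₂ = T₁ (V₁/V₂)^(γ−1) = 578 × (8.64/3.05)^0.667 = 578 × 2.002 = 1157 K.
W_by = nCᵥ(T₁ − T₂) = (1.65)(12.47)(578 − 1157) = -11918 J.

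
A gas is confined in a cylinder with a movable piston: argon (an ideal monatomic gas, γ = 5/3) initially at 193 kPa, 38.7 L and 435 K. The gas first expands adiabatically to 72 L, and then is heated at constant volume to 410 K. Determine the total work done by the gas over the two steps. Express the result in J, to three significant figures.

W_total ≈ 3800 J

Step 1 (adiabatic): W = (P₁V₁ − P₂V₂)/(γ−1) = (7469 − 4938)/0.667 = 3797 J.
Step 2 (isochoric): W = 0 (constant volume).
W_total = 3797 + 0 = 3797 J.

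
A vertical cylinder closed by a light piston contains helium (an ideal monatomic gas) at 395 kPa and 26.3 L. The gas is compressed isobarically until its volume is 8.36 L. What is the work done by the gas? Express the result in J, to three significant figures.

Isobaric: W = P ΔV.
W = (395 kPa)(8.36 − 26.3 L) = (395)(-17.94) = -7086 J.

W ≈ -7090 J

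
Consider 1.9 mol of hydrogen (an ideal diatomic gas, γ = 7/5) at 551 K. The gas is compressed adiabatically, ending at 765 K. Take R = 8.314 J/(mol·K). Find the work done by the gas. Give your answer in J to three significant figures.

Adiabatic ⇒ Q = 0, so W_by = −ΔU = nCᵥ(T₁ − T₂).
Cᵥ = 5R/2 = 20.79 J/(mol·K).
W = (1.9)(20.79)(551 − 765) = -8451 J.

W ≈ -8450 J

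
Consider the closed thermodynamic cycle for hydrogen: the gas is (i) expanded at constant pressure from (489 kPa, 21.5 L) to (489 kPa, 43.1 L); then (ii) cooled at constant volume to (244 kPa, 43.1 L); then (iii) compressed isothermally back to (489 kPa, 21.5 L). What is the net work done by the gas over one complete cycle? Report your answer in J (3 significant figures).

W_net ≈ 3250 J

Leg (i): W = PΔV = (489)(43.1 − 21.5) = 10562 J.
Leg (ii): W = 0.
Leg (iii): W = PᵢVᵢ ln(V_f/Vᵢ) = (10516) ln(21.5/43.1) = -7314 J.
W_net = 10562 − 7314 = 3249 J.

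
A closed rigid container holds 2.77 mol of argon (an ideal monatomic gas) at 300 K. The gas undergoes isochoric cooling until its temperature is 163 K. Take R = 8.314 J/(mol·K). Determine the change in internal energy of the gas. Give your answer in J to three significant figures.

ΔU ≈ -4730 J

Constant volume ⇒ W = 0, so Q = ΔU = nCᵥΔT with Cᵥ = 3R/2 = 12.47 J/(mol·K).
ΔU = (2.77)(12.47)(163 − 300) = -4733 J.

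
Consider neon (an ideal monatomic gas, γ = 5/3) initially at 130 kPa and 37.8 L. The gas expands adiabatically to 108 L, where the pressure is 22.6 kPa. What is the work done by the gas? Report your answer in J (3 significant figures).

W ≈ 3710 J

Adiabatic: W = (P₁V₁ − P₂V₂)/(γ − 1) with γ = 5/3.
P₁V₁ = 4914 J, P₂V₂ = 2441 J.
W = (4914 − 2441) / 0.6667 = 3710 J.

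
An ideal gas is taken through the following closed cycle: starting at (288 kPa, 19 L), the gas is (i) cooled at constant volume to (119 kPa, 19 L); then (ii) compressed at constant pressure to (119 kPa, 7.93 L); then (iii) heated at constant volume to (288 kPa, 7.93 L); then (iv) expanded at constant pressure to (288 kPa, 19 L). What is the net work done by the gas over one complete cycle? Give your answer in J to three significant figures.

Constant-volume legs do no work.
W(ii) = (119)(7.93 − 19) = -1317 J; W(iv) = (288)(19 − 7.93) = 3188 J.
W_net = -1317 + 3188 = 1871 J (the clockwise enclosed area).

W_net ≈ 1870 J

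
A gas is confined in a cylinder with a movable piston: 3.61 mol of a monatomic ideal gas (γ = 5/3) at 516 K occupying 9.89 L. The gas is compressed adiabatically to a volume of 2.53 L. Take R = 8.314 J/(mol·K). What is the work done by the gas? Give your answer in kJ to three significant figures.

Adiabatic: TV^(γ−1) = const with γ = 5/3.
T₂ = T₁ (V₁/V₂)^(γ−1) = 516 × (9.89/2.53)^0.667 = 516 × 2.482 = 1280 K.
W_by = nCᵥ(T₁ − T₂) = (3.61)(12.47)(516 − 1280) = -34416 J.

W ≈ -34.4 kJ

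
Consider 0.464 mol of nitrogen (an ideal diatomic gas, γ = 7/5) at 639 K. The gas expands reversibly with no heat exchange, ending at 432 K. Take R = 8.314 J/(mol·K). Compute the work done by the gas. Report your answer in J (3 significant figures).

Adiabatic ⇒ Q = 0, so W_by = −ΔU = nCᵥ(T₁ − T₂).
Cᵥ = 5R/2 = 20.79 J/(mol·K).
W = (0.464)(20.79)(639 − 432) = 1996 J.

W ≈ 2000 J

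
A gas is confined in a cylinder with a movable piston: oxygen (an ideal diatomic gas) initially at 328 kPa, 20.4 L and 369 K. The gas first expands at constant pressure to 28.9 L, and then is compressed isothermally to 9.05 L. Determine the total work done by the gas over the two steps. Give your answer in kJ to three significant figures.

Step 1 (isobaric): W = PΔV = (328 kPa)(28.9 − 20.4 L) = 2788 J.
After step 1: P = 328 kPa, V = 28.9 L, T = 522.8 K.
Step 2 (isothermal): W = P₁V₁ ln(V₂/V₁) = (9479) ln(9.05/28.9) = -11006 J.
W_total = 2788 − 11006 = -8218 J.

W_total ≈ -8.22 kJ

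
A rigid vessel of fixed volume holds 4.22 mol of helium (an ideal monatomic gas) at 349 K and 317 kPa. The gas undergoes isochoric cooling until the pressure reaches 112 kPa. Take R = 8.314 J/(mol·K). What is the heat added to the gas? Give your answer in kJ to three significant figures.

Constant volume ⇒ W = 0, so Q = ΔU = nCᵥΔT with Cᵥ = 3R/2 = 12.47 J/(mol·K).
At constant V, T₂/T₁ = P₂/P₁ ⇒ ΔT = T₁(P₂/P₁ − 1) = 349·(112/317 − 1) = -225.7 K.
ΔU = (4.22)(12.47)(-225.7) = -11878 J.

Q ≈ -11.9 kJ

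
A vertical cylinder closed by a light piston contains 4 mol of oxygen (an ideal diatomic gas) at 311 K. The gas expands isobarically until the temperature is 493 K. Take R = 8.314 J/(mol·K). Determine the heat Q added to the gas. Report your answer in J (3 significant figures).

Q ≈ 21200 J

Isobaric: W = nRΔT = (4)(8.314)(182) = 6053 J.
ΔU = nCᵥΔT with Cᵥ = 5R/2: ΔU = (4)(20.79)(182) = 15131 J.
Q = ΔU + W = 15131 + 6053 = 21184 J.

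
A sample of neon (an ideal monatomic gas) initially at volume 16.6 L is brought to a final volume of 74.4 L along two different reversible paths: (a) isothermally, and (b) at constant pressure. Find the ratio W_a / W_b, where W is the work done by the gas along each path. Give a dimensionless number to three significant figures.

W_a / W_b ≈ 0.431

Path (a) isothermal: W = P₁V₁ ln(V₂/V₁) → W_a/(P₁V₁) = 1.5.
Path (b) isobaric: W = P₁(V₂ − V₁) → W_b/(P₁V₁) = 3.482.
W_a / W_b = 1.5 / 3.482 = 0.4308.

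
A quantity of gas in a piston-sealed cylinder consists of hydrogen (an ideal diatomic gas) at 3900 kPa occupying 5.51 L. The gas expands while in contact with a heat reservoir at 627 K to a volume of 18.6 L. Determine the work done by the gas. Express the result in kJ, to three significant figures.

Isothermal: W = nRT ln(V₂/V₁) = P₁V₁ ln(V₂/V₁).
P₁V₁ = (3900 kPa)(5.51 L) = 21489 J.
W = 21489 × ln(18.6/5.51) = 21489 × 1.217
W_by_gas = 26143 J.

W ≈ 26.1 kJ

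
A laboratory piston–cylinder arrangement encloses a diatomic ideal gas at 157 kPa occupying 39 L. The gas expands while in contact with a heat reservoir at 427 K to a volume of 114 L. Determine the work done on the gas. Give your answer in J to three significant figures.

Isothermal: W = nRT ln(V₂/V₁) = P₁V₁ ln(V₂/V₁).
P₁V₁ = (157 kPa)(39 L) = 6123 J.
W = 6123 × ln(114/39) = 6123 × 1.073
W_by_gas = 6568 J; work on gas = −W_by = -6568 J.

W ≈ -6570 J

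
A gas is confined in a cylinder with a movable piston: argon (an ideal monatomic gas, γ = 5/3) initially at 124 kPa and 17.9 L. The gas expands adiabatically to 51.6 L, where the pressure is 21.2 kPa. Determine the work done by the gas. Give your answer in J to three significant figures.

Adiabatic: W = (P₁V₁ − P₂V₂)/(γ − 1) with γ = 5/3.
P₁V₁ = 2220 J, P₂V₂ = 1094 J.
W = (2220 − 1094) / 0.6667 = 1689 J.

W ≈ 1690 J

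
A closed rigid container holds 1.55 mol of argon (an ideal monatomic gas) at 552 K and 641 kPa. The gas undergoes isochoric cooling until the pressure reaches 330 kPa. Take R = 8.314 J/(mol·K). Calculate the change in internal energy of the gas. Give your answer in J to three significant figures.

Constant volume ⇒ W = 0, so Q = ΔU = nCᵥΔT with Cᵥ = 3R/2 = 12.47 J/(mol·K).
At constant V, T₂/T₁ = P₂/P₁ ⇒ ΔT = T₁(P₂/P₁ − 1) = 552·(330/641 − 1) = -267.8 K.
ΔU = (1.55)(12.47)(-267.8) = -5177 J.

ΔU ≈ -5180 J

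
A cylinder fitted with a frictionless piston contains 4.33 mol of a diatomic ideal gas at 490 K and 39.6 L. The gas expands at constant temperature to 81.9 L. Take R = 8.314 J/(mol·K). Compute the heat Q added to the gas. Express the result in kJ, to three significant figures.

Isothermal ⇒ ΔU = 0, so Q = W = nRT ln(V₂/V₁).
Q = (4.33)(8.314)(490) ln(81.9/39.6) = 17640 × 0.7267 = 12818 J.

Q ≈ 12.8 kJ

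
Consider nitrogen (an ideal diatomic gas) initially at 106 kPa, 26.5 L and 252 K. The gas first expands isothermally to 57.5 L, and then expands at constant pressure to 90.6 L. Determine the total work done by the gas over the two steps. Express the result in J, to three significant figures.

W_total ≈ 3790 J

Step 1 (isothermal): W = P₁V₁ ln(V₂/V₁) = (2809) ln(57.5/26.5) = 2176 J.
After step 1: P = 48.85 kPa, V = 57.5 L, T = 252 K.
Step 2 (isobaric): W = PΔV = (48.85 kPa)(90.6 − 57.5 L) = 1617 J.
W_total = 2176 + 1617 = 3793 J.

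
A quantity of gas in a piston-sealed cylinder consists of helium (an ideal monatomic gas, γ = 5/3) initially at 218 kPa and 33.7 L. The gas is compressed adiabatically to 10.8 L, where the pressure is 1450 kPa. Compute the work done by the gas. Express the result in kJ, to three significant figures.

W ≈ -12.5 kJ

Adiabatic: W = (P₁V₁ − P₂V₂)/(γ − 1) with γ = 5/3.
P₁V₁ = 7347 J, P₂V₂ = 15660 J.
W = (7347 − 15660) / 0.6667 = -12470 J.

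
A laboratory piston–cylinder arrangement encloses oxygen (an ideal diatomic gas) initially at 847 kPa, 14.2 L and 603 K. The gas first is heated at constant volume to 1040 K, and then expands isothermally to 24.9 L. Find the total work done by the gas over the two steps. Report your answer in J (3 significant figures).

W_total ≈ 11700 J

Step 1 (isochoric): W = 0 (constant volume).
After step 1: P = 1461 kPa (V unchanged).
Step 2 (isothermal): W = P₁V₁ ln(V₂/V₁) = (20744) ln(24.9/14.2) = 11650 J.
W_total = 0 + 11650 = 11650 J.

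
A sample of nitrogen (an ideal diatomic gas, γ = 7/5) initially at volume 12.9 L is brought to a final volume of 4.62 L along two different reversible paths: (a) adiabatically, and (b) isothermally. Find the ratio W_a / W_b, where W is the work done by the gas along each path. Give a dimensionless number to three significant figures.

Path (a) adiabatic: W = P₁V₁(1 − (V₁/V₂)^(γ−1))/(γ−1) → W_a/(P₁V₁) = -1.27.
Path (b) isothermal: W = P₁V₁ ln(V₂/V₁) → W_b/(P₁V₁) = -1.027.
W_a / W_b = -1.27 / -1.027 = 1.237.

W_a / W_b ≈ 1.24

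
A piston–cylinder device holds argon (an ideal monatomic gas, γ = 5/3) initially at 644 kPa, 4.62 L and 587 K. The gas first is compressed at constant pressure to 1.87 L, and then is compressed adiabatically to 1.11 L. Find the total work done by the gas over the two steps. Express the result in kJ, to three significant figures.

Step 1 (isobaric): W = PΔV = (644 kPa)(1.87 − 4.62 L) = -1771 J.
After step 1: P = 644 kPa, V = 1.87 L, T = 237.6 K.
Step 2 (adiabatic): W = (P₁V₁ − P₂V₂)/(γ−1) = (1204 − 1705)/0.667 = -751.2 J.
W_total = -1771 − 751.2 = -2522 J.

W_total ≈ -2.52 kJ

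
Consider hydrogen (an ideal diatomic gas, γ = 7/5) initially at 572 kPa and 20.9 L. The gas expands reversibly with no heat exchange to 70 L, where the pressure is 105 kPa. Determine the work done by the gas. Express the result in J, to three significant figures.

Adiabatic: W = (P₁V₁ − P₂V₂)/(γ − 1) with γ = 7/5.
P₁V₁ = 11955 J, P₂V₂ = 7350 J.
W = (11955 − 7350) / 0.4 = 11512 J.

W ≈ 11500 J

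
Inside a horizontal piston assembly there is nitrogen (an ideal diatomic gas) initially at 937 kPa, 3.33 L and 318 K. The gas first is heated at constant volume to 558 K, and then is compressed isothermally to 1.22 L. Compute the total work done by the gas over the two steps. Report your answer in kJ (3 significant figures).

Step 1 (isochoric): W = 0 (constant volume).
After step 1: P = 1644 kPa (V unchanged).
Step 2 (isothermal): W = P₁V₁ ln(V₂/V₁) = (5475) ln(1.22/3.33) = -5498 J.
W_total = 0 − 5498 = -5498 J.

W_total ≈ -5.50 kJ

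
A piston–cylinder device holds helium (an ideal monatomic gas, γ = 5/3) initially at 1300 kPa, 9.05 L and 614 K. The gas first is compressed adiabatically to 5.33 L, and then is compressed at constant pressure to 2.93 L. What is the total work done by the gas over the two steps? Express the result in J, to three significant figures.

W_total ≈ -15000 J

Step 1 (adiabatic): W = (P₁V₁ − P₂V₂)/(γ−1) = (11765 − 16745)/0.667 = -7469 J.
After step 1: P = 3142 kPa, V = 5.33 L, T = 873.9 K.
Step 2 (isobaric): W = PΔV = (3142 kPa)(2.93 − 5.33 L) = -7540 J.
W_total = -7469 − 7540 = -15009 J.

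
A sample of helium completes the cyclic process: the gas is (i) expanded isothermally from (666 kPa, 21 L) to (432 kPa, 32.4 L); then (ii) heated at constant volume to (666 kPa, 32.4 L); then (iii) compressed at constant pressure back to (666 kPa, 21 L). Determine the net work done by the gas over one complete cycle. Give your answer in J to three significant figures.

Leg (i): W = PᵢVᵢ ln(V_f/Vᵢ) = (13986) ln(32.4/21) = 6065 J.
Leg (ii): W = 0.
Leg (iii): W = PΔV = (666)(21 − 32.4) = -7592 J.
W_net = 6065 − 7592 = -1528 J.

W_net ≈ -1530 J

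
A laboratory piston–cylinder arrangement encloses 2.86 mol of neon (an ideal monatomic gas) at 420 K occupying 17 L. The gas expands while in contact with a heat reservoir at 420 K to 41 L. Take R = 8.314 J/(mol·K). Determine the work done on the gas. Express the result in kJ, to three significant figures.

W ≈ -8.79 kJ

Isothermal: W = nRT ln(V₂/V₁).
W = (2.86)(8.314)(420) × ln(41/17)
  = 9987 × 0.8804
W_by_gas = 8792 J; work on gas = −W_by = -8792 J.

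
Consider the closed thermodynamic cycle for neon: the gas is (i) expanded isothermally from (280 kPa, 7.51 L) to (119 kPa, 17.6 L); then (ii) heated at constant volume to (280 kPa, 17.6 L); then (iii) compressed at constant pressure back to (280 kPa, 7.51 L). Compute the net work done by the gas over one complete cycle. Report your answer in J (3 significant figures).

Leg (i): W = PᵢVᵢ ln(V_f/Vᵢ) = (2103) ln(17.6/7.51) = 1791 J.
Leg (ii): W = 0.
Leg (iii): W = PΔV = (280)(7.51 − 17.6) = -2825 J.
W_net = 1791 − 2825 = -1034 J.

W_net ≈ -1030 J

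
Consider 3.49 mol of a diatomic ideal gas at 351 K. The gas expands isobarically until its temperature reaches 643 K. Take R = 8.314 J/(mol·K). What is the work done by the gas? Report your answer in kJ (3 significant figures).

W ≈ 8.47 kJ

Isobaric: W = P ΔV = nR ΔT.
W = (3.49)(8.314)(643 − 351) = 8473 J.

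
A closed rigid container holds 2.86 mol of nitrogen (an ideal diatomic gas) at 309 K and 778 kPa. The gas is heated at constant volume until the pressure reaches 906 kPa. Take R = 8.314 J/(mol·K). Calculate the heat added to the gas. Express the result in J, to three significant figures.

Q ≈ 3020 J

Constant volume ⇒ W = 0, so Q = ΔU = nCᵥΔT with Cᵥ = 5R/2 = 20.79 J/(mol·K).
At constant V, T₂/T₁ = P₂/P₁ ⇒ ΔT = T₁(P₂/P₁ − 1) = 309·(906/778 − 1) = 50.84 K.
ΔU = (2.86)(20.79)(50.84) = 3022 J.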